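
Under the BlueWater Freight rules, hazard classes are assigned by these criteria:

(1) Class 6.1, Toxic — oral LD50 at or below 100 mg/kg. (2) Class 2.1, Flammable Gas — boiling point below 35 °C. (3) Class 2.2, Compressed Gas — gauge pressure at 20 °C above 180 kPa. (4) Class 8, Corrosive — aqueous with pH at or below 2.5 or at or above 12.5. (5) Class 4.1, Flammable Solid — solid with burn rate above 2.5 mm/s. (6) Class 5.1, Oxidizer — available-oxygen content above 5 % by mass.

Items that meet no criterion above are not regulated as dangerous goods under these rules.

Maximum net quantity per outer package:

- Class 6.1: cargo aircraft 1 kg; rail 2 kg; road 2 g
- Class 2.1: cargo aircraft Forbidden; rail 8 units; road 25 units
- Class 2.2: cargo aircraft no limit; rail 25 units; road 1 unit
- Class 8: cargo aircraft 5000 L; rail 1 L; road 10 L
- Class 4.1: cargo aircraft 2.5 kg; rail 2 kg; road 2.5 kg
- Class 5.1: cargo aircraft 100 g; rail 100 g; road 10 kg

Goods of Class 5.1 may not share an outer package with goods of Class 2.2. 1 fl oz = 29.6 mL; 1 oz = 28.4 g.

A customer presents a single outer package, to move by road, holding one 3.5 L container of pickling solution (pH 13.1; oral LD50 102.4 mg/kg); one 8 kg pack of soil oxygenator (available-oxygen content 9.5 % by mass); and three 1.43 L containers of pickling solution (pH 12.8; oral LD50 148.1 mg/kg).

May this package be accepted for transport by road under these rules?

Yes

pH 13.1 meets the Class 8 criterion (Corrosive), so the pickling solution is Class 8.
With available-oxygen content 9.5 % by mass (> 5 % by mass), the soil oxygenator falls in Class 5.1.
The pickling solution has pH 12.8, which is ≥ 12.5, so it is Class 8 (Corrosive).
Class 8 net quantity: 3.5 L + (three 1.43 L containers = 4.29 L) = 7.79 L.
7.79 L is within the road limit of 10 L for Class 8.
Class 5.1 quantity: 8 kg.
That is within the Class 5.1 road limit of 10 kg.
The segregation rule (Class 5.1 with Class 2.2) does not apply to Class 8 with Class 5.1.
Every hazard class is within its road limit and no segregation rule is violated.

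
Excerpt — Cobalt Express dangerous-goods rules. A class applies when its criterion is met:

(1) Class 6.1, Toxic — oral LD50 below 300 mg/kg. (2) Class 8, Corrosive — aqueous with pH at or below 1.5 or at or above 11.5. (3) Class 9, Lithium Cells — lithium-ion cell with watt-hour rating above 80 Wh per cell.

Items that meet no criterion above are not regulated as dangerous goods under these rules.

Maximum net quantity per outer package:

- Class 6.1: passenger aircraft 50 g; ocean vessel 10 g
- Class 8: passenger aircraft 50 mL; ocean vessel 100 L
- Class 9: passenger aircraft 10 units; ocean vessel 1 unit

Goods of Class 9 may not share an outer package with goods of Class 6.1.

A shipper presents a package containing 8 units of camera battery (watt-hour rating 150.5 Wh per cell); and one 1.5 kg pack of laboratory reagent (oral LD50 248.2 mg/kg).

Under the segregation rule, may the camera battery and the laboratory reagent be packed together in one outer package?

Watt-hour rating 150.5 Wh per cell meets the Class 9 criterion (Lithium Cells), so the camera battery is Class 9.
Oral LD50 248.2 mg/kg meets the Class 6.1 criterion (Toxic), so the laboratory reagent is Class 6.1.
Class 9 and Class 6.1 may not share an outer package.

No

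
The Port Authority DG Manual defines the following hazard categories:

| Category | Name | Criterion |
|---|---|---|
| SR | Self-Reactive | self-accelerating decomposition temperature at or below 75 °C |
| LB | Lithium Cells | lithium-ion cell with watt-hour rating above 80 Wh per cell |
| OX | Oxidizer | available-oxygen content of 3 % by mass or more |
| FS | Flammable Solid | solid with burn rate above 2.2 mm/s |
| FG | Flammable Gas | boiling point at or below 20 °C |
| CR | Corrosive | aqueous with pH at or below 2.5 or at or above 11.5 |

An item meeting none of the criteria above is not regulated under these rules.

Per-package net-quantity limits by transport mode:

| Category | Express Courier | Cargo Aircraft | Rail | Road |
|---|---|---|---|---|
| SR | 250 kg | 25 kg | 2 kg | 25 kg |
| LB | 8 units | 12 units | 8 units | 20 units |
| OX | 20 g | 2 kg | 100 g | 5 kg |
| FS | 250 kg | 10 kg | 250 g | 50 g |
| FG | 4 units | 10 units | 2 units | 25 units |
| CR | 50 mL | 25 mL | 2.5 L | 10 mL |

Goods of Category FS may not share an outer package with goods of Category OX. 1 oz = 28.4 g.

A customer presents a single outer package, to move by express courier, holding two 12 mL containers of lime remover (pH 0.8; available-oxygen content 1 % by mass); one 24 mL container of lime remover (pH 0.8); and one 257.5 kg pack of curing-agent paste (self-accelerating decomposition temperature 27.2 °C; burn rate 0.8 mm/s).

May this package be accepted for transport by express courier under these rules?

With pH 0.8 (≤ 2.5), the lime remover falls in Category CR.
pH 0.8 meets the Category CR criterion (Corrosive), so the lime remover is Category CR.
Self-accelerating decomposition temperature 27.2 °C meets the Category SR criterion (Self-Reactive), so the curing-agent paste is Category SR.
Total Category CR: (two 12 mL containers = 24 mL) + 24 mL = 48 mL.
48 mL ≤ 50 mL (express courier limit, Category CR) — within limit.
Category SR quantity: 257.5 kg.
That exceeds the Category SR express courier limit of 250 kg.
The segregation rule (Category FS with Category OX) does not apply to Category CR with Category SR.

No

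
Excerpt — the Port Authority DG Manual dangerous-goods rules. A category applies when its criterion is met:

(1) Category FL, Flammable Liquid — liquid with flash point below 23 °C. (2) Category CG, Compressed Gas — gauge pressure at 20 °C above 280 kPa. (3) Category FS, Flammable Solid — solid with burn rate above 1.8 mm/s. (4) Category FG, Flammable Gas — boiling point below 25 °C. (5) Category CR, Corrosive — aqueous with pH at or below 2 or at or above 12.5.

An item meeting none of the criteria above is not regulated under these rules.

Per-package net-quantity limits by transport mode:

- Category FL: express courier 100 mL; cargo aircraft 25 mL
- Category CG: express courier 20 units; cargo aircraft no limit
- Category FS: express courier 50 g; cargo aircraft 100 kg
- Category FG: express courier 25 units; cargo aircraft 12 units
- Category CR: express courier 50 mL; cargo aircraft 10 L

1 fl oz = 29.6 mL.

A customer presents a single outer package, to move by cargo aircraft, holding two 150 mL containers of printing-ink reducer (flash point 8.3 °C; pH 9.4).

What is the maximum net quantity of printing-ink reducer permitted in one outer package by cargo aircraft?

With flash point 8.3 °C (< 23 °C), the printing-ink reducer falls in Category FL.
The cargo aircraft limit for Category FL is 25 mL.

25 mL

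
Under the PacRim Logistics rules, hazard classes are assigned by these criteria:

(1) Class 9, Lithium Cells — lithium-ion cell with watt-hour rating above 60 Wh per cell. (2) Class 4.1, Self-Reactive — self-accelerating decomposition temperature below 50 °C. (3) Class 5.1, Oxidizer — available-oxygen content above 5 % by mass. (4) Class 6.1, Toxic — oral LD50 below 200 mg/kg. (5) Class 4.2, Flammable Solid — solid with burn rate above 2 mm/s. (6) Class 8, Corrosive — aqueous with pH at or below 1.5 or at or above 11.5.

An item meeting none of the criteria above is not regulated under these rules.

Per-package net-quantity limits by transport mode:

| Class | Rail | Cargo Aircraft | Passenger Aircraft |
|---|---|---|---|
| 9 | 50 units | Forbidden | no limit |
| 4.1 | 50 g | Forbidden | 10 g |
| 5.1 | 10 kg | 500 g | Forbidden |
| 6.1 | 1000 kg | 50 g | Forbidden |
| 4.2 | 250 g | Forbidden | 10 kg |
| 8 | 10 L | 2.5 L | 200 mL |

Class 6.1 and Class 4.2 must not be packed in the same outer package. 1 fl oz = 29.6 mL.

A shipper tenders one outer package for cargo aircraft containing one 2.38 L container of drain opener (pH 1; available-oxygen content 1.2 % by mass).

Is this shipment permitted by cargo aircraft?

With pH 1 (≤ 1.5), the drain opener falls in Class 8.
Class 8 quantity: 2.38 L.
That is within the Class 8 cargo aircraft limit of 2.5 L.

Yes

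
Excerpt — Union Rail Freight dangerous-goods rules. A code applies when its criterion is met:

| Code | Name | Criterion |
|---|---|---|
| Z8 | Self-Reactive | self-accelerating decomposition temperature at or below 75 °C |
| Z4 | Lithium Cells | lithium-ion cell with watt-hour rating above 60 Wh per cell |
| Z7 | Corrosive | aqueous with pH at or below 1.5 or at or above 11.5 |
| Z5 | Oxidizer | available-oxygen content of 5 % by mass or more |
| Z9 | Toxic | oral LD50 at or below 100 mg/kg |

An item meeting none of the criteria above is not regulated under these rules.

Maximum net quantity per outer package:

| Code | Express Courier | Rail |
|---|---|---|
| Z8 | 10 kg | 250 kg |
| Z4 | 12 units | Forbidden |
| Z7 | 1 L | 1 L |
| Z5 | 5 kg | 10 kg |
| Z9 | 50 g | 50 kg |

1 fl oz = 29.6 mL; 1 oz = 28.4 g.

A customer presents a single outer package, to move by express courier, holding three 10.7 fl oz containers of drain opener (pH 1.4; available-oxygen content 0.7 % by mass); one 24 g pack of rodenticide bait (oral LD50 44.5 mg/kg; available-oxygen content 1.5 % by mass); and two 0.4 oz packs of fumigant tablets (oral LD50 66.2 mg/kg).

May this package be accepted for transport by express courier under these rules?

Yes

pH 1.4 meets the Code Z7 criterion (Corrosive), so the drain opener is Code Z7.
Rodenticide bait: oral LD50 44.5 mg/kg ≤ 100 mg/kg → Code Z9 (Toxic).
With oral LD50 66.2 mg/kg (≤ 100 mg/kg), the fumigant tablets fall in Code Z9.
Code Z7 quantity: three 10.7 fl oz containers = 950.16 mL.
950.16 mL is within the express courier limit of 1 L for Code Z7.
Code Z9 net quantity: 24 g + (two 0.4 oz packs = 22.72 g) = 46.72 g.
46.72 g is within the express courier limit of 50 g for Code Z9.
Every hazard code is within its express courier limit and no segregation rule is violated.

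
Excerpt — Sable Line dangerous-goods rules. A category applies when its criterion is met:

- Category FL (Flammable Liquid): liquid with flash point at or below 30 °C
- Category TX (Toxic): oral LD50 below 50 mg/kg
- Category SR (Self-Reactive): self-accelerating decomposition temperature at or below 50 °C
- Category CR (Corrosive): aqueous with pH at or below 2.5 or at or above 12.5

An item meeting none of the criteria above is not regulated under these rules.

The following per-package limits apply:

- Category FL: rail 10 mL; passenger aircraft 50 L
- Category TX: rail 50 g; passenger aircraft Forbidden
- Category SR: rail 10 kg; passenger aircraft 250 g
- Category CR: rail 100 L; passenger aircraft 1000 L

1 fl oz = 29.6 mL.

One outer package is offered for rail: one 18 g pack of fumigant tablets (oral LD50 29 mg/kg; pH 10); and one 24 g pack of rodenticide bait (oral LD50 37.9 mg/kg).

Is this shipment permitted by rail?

Fumigant tablets: oral LD50 29 mg/kg < 50 mg/kg → Category TX (Toxic).
Rodenticide bait: oral LD50 37.9 mg/kg < 50 mg/kg → Category TX (Toxic).
Total Category TX: 18 g + 24 g = 42 g.
42 g ≤ 50 g (rail limit, Category TX) — within limit.

Yes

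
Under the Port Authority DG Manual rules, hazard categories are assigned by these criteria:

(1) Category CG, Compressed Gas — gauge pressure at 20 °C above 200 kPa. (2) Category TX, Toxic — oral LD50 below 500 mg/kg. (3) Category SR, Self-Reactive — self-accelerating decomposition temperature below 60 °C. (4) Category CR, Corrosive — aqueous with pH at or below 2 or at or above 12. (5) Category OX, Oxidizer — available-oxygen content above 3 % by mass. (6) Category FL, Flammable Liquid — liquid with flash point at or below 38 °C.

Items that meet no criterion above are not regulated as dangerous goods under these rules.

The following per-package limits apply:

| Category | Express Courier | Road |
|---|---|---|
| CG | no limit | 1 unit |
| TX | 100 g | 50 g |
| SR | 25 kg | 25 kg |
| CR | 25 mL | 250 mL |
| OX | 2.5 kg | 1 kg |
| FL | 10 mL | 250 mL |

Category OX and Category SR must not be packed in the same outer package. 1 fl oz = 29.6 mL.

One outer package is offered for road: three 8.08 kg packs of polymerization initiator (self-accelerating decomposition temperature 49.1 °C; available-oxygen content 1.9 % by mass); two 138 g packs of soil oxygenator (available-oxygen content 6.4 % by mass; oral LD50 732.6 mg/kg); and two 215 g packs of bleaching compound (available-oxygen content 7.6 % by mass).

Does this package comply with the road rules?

Self-accelerating decomposition temperature 49.1 °C meets the Category SR criterion (Self-Reactive), so the polymerization initiator is Category SR.
With available-oxygen content 6.4 % by mass (> 3 % by mass), the soil oxygenator falls in Category OX.
The bleaching compound has available-oxygen content 7.6 % by mass, which is > 3 % by mass, so it is Category OX (Oxidizer).
Category OX net quantity: (two 138 g packs = 276 g) + (two 215 g packs = 430 g) = 706 g.
706 g ≤ 1 kg (road limit, Category OX) — within limit.
Category SR quantity: three 8.08 kg packs = 24.24 kg.
24.24 kg is within the road limit of 25 kg for Category SR.
Category OX and Category SR may not share an outer package.

No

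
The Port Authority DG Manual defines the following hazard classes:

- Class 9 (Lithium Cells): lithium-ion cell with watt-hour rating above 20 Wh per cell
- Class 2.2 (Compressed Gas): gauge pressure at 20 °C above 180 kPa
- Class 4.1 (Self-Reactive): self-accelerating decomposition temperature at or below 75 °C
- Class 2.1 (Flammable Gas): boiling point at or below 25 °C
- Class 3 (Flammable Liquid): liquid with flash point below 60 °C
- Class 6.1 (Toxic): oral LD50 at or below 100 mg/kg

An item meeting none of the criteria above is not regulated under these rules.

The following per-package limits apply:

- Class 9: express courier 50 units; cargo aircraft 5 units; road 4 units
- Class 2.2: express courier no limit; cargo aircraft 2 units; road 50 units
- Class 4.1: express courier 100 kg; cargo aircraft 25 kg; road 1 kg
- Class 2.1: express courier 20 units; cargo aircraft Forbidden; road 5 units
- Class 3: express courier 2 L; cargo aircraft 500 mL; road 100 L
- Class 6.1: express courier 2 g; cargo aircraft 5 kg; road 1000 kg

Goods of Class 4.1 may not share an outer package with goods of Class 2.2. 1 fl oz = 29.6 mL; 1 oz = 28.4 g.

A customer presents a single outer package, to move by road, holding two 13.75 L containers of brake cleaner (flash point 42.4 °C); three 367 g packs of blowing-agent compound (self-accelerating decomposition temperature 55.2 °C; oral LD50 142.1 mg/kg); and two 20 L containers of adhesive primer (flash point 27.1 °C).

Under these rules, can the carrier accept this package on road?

No

Flash point 42.4 °C meets the Class 3 criterion (Flammable Liquid), so the brake cleaner is Class 3.
With self-accelerating decomposition temperature 55.2 °C (≤ 75 °C), the blowing-agent compound falls in Class 4.1.
The adhesive primer has flash point 27.1 °C, which is < 60 °C, so it is Class 3 (Flammable Liquid).
Total Class 3: (two 13.75 L containers = 27.5 L) + (two 20 L containers = 40 L) = 67.5 L.
67.5 L is within the road limit of 100 L for Class 3.
Class 4.1 quantity: three 367 g packs = 1.101 kg.
1.101 kg > 1 kg (road limit, Class 4.1) — over the limit.
The segregation rule (Class 4.1 with Class 2.2) does not apply to Class 3 with Class 4.1.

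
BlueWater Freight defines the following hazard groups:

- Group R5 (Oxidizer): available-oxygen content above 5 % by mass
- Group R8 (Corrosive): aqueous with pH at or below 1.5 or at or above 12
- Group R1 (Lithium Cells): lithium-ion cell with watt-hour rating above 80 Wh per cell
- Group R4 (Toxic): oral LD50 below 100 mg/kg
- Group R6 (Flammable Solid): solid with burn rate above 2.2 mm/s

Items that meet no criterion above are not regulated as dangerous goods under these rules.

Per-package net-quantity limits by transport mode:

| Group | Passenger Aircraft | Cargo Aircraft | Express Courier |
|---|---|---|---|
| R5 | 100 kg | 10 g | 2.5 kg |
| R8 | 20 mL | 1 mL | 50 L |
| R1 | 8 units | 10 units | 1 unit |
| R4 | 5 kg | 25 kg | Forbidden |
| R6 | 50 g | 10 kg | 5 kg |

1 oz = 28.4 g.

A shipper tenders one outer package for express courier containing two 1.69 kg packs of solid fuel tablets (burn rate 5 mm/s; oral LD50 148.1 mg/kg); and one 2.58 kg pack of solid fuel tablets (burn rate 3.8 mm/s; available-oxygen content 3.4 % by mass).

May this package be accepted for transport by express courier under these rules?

The solid fuel tablets have burn rate 5 mm/s, which is > 2.2 mm/s, so they are Group R6 (Flammable Solid).
The solid fuel tablets have burn rate 3.8 mm/s, which is > 2.2 mm/s, so they are Group R6 (Flammable Solid).
Group R6 net quantity: (two 1.69 kg packs = 3.38 kg) + 2.58 kg = 5.96 kg.
5.96 kg > 5 kg (express courier limit, Group R6) — over the limit.

No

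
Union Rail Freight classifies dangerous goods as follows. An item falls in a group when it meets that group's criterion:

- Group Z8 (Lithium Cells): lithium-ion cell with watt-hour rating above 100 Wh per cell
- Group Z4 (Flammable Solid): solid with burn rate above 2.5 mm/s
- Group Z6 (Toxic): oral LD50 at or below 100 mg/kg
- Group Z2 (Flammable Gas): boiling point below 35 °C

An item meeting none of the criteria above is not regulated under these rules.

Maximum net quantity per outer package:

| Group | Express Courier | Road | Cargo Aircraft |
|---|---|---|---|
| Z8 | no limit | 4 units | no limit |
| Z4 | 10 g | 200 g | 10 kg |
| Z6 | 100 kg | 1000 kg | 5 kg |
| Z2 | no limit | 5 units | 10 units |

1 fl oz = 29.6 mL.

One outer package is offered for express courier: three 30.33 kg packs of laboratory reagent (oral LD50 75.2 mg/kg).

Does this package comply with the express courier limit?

Yes

Laboratory reagent: oral LD50 75.2 mg/kg ≤ 100 mg/kg → Group Z6 (Toxic).
Group Z6 quantity: three 30.33 kg packs = 90.99 kg.
90.99 kg ≤ 100 kg (express courier limit, Group Z6) — within limit.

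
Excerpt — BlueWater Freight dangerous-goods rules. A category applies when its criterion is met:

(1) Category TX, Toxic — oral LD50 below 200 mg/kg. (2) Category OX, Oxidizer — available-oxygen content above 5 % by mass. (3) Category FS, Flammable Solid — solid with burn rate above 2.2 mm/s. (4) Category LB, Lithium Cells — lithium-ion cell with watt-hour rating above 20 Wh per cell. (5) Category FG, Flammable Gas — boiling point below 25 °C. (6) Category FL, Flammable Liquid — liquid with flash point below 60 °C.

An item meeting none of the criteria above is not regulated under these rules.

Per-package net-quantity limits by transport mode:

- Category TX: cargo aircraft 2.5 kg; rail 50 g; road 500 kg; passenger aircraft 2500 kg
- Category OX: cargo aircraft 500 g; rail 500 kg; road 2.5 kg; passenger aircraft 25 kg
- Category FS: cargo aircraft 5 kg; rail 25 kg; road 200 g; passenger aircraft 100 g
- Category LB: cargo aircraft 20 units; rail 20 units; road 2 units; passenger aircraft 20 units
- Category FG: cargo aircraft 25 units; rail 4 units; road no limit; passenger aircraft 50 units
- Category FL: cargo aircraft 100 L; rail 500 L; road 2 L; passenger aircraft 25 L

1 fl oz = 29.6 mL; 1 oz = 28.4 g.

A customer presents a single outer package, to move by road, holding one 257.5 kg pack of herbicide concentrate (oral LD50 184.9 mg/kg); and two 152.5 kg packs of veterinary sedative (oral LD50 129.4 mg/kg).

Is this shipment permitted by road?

No

Herbicide concentrate: oral LD50 184.9 mg/kg < 200 mg/kg → Category TX (Toxic).
Veterinary sedative: oral LD50 129.4 mg/kg < 200 mg/kg → Category TX (Toxic).
Total Category TX: 257.5 kg + (two 152.5 kg packs = 305 kg) = 562.5 kg.
That exceeds the Category TX road limit of 500 kg.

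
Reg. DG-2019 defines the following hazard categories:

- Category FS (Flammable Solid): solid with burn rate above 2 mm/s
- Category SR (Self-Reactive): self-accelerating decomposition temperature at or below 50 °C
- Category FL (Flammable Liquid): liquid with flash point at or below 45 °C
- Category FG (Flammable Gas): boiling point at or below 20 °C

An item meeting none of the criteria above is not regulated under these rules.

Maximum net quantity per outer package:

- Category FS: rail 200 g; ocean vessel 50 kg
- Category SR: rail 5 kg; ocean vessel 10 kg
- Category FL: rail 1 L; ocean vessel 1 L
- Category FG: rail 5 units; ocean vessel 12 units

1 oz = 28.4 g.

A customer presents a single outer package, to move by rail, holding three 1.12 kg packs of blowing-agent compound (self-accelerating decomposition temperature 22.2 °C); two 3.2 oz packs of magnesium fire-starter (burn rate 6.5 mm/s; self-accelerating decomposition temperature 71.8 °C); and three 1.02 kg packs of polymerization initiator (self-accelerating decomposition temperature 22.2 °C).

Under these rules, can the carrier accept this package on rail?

No

Blowing-agent compound: self-accelerating decomposition temperature 22.2 °C ≤ 50 °C → Category SR (Self-Reactive).
Burn rate 6.5 mm/s meets the Category FS criterion (Flammable Solid), so the magnesium fire-starter is Category FS.
The polymerization initiator has self-accelerating decomposition temperature 22.2 °C, which is ≤ 50 °C, so it is Category SR (Self-Reactive).
Total Category SR: (three 1.12 kg packs = 3.36 kg) + (three 1.02 kg packs = 3.06 kg) = 6.42 kg.
That exceeds the Category SR rail limit of 5 kg.
Category FS quantity: two 3.2 oz packs = 181.76 g.
That is within the Category FS rail limit of 200 g.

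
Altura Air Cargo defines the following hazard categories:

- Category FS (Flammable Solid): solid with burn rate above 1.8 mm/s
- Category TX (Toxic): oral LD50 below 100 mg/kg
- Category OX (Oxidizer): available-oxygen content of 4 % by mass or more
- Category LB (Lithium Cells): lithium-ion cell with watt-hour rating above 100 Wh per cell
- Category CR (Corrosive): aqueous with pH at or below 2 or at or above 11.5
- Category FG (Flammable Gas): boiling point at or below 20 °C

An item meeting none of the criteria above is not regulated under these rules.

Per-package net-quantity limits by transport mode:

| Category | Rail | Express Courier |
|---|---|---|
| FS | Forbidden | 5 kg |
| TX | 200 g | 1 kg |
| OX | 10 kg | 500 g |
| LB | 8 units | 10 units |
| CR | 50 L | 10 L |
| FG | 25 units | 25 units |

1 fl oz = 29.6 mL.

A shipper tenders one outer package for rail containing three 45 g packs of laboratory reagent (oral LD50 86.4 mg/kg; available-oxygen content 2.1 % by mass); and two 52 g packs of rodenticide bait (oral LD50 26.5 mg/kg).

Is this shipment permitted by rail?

Laboratory reagent: oral LD50 86.4 mg/kg < 100 mg/kg → Category TX (Toxic).
With oral LD50 26.5 mg/kg (< 100 mg/kg), the rodenticide bait falls in Category TX.
Total Category TX: (three 45 g packs = 135 g) + (two 52 g packs = 104 g) = 239 g.
That exceeds the Category TX rail limit of 200 g.

No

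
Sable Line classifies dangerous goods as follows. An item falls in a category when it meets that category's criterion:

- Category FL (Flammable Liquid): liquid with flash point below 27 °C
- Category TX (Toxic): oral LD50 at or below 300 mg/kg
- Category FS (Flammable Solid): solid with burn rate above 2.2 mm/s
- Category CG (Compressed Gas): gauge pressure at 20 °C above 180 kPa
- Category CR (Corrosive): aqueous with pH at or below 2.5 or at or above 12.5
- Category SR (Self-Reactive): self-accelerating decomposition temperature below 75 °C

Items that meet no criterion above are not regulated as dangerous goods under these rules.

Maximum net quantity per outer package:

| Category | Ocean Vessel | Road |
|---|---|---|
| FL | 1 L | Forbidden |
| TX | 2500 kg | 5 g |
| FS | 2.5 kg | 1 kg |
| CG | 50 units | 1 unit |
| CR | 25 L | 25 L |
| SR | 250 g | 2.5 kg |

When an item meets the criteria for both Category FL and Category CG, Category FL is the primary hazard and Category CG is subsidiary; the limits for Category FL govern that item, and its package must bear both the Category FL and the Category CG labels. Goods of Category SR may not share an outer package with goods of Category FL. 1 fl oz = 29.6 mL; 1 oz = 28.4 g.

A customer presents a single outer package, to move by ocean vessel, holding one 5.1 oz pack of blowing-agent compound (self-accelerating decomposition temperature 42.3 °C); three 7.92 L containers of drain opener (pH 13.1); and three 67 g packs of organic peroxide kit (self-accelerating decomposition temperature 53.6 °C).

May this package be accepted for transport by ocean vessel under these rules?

No

Self-accelerating decomposition temperature 42.3 °C meets the Category SR criterion (Self-Reactive), so the blowing-agent compound is Category SR.
pH 13.1 meets the Category CR criterion (Corrosive), so the drain opener is Category CR.
Self-accelerating decomposition temperature 53.6 °C meets the Category SR criterion (Self-Reactive), so the organic peroxide kit is Category SR.
Category SR net quantity: (one 5.1 oz pack = 144.84 g) + (three 67 g packs = 201 g) = 345.84 g.
345.84 g > 250 g (ocean vessel limit, Category SR) — over the limit.
Category CR quantity: three 7.92 L containers = 23.76 L.
23.76 L is within the ocean vessel limit of 25 L for Category CR.
The segregation rule (Category SR with Category FL) does not apply to Category SR with Category CR.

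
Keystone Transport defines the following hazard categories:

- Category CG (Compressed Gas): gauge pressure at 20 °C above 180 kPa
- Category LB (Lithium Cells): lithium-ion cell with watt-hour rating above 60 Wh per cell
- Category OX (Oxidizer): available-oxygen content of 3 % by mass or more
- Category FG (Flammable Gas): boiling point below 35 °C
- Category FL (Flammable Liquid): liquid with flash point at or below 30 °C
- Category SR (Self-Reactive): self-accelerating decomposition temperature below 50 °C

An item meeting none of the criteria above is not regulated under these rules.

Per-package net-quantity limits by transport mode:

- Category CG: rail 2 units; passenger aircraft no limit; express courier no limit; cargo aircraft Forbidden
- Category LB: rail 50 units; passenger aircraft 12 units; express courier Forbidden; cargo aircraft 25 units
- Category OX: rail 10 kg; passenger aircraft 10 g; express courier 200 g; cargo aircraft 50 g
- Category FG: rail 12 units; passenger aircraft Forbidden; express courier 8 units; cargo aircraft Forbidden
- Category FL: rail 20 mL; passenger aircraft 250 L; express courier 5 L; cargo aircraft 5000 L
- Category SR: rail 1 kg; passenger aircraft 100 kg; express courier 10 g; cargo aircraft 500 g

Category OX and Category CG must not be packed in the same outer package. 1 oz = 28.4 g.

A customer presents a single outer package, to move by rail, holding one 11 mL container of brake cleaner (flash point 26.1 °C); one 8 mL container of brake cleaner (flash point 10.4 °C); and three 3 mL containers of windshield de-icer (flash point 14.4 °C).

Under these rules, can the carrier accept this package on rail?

No

Brake cleaner: flash point 26.1 °C ≤ 30 °C → Category FL (Flammable Liquid).
With flash point 10.4 °C (≤ 30 °C), the brake cleaner falls in Category FL.
Flash point 14.4 °C meets the Category FL criterion (Flammable Liquid), so the windshield de-icer is Category FL.
Total Category FL: 11 mL + 8 mL + (three 3 mL containers = 9 mL) = 28 mL.
28 mL > 20 mL (rail limit, Category FL) — over the limit.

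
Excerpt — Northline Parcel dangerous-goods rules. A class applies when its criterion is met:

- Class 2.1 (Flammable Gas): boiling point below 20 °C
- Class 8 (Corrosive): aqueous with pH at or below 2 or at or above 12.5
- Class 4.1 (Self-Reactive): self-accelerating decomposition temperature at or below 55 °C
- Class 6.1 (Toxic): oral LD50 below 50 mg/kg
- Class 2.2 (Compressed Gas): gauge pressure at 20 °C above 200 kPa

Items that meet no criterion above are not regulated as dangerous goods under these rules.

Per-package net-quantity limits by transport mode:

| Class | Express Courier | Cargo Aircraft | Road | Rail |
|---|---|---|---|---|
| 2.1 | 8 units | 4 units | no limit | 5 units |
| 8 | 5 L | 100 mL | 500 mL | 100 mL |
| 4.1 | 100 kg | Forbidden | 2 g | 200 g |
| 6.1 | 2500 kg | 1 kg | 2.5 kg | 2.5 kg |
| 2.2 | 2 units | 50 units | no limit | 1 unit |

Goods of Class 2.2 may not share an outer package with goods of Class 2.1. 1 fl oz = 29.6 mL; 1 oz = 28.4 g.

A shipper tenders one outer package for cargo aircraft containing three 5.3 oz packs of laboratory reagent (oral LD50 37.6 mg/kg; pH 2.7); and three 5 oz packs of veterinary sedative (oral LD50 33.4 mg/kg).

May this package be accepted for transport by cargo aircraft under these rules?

Oral LD50 37.6 mg/kg meets the Class 6.1 criterion (Toxic), so the laboratory reagent is Class 6.1.
Veterinary sedative: oral LD50 33.4 mg/kg < 50 mg/kg → Class 6.1 (Toxic).
Class 6.1 net quantity: (three 5.3 oz packs = 451.56 g) + (three 5 oz packs = 426 g) = 877.56 g.
877.56 g is within the cargo aircraft limit of 1 kg for Class 6.1.

Yes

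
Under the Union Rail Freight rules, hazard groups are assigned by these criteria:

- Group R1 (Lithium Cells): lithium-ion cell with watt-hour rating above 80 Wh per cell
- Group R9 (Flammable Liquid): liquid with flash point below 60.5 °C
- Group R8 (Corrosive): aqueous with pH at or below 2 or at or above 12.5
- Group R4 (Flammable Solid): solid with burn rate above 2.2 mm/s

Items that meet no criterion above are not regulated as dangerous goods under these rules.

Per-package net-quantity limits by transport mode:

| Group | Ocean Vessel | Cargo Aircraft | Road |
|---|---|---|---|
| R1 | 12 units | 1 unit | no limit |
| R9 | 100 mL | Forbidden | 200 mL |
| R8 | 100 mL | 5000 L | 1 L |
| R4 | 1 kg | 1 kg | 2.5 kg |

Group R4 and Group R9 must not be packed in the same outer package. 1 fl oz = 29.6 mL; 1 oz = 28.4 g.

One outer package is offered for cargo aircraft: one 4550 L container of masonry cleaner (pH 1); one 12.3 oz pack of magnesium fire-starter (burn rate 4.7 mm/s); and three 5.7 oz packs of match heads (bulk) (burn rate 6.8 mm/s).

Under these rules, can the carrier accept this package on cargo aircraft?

Yes

pH 1 meets the Group R8 criterion (Corrosive), so the masonry cleaner is Group R8.
Magnesium fire-starter: burn rate 4.7 mm/s > 2.2 mm/s → Group R4 (Flammable Solid).
Match heads (bulk): burn rate 6.8 mm/s > 2.2 mm/s → Group R4 (Flammable Solid).
Group R4 net quantity: (one 12.3 oz pack = 349.32 g) + (three 5.7 oz packs = 485.64 g) = 834.96 g.
834.96 g ≤ 1 kg (cargo aircraft limit, Group R4) — within limit.
Group R8 quantity: 4550 L.
4550 L is within the cargo aircraft limit of 5000 L for Group R8.
The segregation rule (Group R4 with Group R9) does not apply to Group R4 with Group R8.
Every hazard group is within its cargo aircraft limit and no segregation rule is violated.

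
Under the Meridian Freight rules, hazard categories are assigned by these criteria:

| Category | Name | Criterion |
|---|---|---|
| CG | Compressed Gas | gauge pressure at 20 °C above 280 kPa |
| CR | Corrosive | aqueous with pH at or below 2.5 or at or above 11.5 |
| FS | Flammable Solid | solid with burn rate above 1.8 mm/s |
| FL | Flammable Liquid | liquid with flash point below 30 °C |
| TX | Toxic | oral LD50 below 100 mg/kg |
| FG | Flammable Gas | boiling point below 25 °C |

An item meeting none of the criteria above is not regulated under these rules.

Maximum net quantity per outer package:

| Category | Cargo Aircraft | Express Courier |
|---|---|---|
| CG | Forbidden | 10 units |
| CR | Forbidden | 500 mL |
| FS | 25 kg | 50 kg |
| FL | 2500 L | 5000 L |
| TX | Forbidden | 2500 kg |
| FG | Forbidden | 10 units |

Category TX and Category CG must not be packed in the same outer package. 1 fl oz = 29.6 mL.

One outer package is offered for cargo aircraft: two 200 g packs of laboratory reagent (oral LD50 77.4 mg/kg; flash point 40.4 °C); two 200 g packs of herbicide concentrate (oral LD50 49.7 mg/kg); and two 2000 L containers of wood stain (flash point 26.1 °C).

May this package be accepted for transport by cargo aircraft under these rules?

No

Laboratory reagent: oral LD50 77.4 mg/kg < 100 mg/kg → Category TX (Toxic).
With oral LD50 49.7 mg/kg (< 100 mg/kg), the herbicide concentrate falls in Category TX.
Wood stain: flash point 26.1 °C < 30 °C → Category FL (Flammable Liquid).
Category FL quantity: two 2000 L containers = 4000 L.
4000 L exceeds the cargo aircraft limit of 2500 L for Category FL.
Total Category TX: (two 200 g packs = 400 g) + (two 200 g packs = 400 g) = 800 g.
Category TX is Forbidden by cargo aircraft.
The segregation rule (Category TX with Category CG) does not apply to Category FL with Category TX.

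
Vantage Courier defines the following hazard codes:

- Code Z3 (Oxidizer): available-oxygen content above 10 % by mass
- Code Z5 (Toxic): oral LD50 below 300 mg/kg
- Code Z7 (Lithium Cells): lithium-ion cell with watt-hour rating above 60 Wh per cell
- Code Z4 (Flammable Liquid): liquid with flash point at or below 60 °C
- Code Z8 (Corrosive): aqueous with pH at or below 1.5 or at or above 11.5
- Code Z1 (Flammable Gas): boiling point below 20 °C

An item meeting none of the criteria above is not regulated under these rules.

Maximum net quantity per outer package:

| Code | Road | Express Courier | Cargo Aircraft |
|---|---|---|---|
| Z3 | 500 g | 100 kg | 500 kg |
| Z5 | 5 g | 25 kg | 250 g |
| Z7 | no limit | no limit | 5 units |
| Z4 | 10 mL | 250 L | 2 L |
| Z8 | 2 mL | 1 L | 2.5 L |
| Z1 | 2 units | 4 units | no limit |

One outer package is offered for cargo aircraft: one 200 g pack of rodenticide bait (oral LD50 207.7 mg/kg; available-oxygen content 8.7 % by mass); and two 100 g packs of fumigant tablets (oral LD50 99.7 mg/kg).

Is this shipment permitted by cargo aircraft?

No

With oral LD50 207.7 mg/kg (< 300 mg/kg), the rodenticide bait falls in Code Z5.
Fumigant tablets: oral LD50 99.7 mg/kg < 300 mg/kg → Code Z5 (Toxic).
Code Z5 net quantity: 200 g + (two 100 g packs = 200 g) = 400 g.
400 g exceeds the cargo aircraft limit of 250 g for Code Z5.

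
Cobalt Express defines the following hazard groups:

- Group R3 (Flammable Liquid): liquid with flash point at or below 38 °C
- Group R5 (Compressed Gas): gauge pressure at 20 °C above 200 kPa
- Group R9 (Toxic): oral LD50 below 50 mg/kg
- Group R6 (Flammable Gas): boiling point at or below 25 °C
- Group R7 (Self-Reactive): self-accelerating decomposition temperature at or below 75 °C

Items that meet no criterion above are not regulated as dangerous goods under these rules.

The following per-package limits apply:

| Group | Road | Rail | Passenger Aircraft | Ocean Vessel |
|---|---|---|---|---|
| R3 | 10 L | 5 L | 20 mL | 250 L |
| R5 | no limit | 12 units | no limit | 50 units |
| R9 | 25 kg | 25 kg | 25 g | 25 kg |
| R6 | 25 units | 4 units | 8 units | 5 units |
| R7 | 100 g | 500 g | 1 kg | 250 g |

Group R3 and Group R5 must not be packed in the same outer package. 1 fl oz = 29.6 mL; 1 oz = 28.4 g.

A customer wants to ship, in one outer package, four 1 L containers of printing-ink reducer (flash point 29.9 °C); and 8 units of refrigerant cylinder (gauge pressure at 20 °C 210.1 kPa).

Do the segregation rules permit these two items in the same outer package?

Printing-ink reducer: flash point 29.9 °C ≤ 38 °C → Group R3 (Flammable Liquid).
Gauge pressure at 20 °C 210.1 kPa meets the Group R5 criterion (Compressed Gas), so the refrigerant cylinder is Group R5.
Group R3 and Group R5 may not share an outer package.

No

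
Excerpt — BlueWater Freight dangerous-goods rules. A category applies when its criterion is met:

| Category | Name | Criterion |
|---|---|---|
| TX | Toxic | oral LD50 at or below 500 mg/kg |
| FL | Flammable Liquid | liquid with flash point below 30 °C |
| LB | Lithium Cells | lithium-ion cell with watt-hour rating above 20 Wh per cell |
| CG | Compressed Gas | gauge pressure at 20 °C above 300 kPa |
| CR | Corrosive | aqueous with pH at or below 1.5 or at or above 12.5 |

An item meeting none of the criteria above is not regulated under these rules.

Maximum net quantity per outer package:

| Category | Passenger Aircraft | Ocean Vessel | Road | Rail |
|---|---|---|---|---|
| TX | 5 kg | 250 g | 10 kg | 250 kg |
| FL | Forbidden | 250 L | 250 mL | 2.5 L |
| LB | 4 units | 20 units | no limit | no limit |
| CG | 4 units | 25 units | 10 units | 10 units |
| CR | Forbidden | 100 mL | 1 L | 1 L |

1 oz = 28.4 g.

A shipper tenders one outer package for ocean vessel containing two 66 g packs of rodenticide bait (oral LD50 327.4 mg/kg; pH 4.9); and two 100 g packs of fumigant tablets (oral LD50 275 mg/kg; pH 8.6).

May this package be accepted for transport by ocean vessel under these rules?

No

Rodenticide bait: oral LD50 327.4 mg/kg ≤ 500 mg/kg → Category TX (Toxic).
With oral LD50 275 mg/kg (≤ 500 mg/kg), the fumigant tablets fall in Category TX.
Total Category TX: (two 66 g packs = 132 g) + (two 100 g packs = 200 g) = 332 g.
That exceeds the Category TX ocean vessel limit of 250 g.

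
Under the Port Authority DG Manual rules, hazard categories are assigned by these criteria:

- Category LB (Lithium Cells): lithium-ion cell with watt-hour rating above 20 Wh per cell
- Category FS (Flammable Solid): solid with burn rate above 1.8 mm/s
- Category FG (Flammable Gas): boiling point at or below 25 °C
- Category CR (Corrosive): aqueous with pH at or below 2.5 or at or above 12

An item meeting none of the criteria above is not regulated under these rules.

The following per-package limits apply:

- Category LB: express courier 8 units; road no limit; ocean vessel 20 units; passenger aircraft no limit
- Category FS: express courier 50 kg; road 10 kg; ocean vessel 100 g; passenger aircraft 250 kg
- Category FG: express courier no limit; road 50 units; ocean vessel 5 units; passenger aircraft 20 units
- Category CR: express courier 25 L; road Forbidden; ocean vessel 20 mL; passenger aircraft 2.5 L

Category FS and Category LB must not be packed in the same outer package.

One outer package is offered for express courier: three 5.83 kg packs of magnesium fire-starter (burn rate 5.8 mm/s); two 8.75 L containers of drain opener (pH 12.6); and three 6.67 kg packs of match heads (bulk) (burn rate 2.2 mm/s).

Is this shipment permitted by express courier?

The magnesium fire-starter has burn rate 5.8 mm/s, which is > 1.8 mm/s, so it is Category FS (Flammable Solid).
pH 12.6 meets the Category CR criterion (Corrosive), so the drain opener is Category CR.
With burn rate 2.2 mm/s (> 1.8 mm/s), the match heads (bulk) fall in Category FS.
Total Category FS: (three 5.83 kg packs = 17.49 kg) + (three 6.67 kg packs = 20.01 kg) = 37.5 kg.
That is within the Category FS express courier limit of 50 kg.
Category CR quantity: two 8.75 L containers = 17.5 L.
17.5 L ≤ 25 L (express courier limit, Category CR) — within limit.
The segregation rule (Category FS with Category LB) does not apply to Category FS with Category CR.
Every hazard category is within its express courier limit and no segregation rule is violated.

Yes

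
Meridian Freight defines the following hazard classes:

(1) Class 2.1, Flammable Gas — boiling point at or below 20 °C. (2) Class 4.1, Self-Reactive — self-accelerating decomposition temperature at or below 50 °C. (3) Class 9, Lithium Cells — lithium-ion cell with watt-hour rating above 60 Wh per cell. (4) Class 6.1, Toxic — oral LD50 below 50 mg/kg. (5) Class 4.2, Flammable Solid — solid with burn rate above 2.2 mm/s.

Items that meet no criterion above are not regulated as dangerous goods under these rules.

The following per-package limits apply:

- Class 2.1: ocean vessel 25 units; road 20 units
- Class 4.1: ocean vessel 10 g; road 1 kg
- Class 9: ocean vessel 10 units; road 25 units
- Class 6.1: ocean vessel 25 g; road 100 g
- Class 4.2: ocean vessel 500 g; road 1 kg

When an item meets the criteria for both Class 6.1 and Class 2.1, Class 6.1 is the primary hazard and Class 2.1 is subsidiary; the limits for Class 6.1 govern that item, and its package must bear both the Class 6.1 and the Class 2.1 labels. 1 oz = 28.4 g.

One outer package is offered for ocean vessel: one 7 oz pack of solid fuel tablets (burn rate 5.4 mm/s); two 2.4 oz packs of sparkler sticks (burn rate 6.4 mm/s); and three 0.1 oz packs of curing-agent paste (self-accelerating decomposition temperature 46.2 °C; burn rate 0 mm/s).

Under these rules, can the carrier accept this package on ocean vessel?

Yes

With burn rate 5.4 mm/s (> 2.2 mm/s), the solid fuel tablets fall in Class 4.2.
Sparkler sticks: burn rate 6.4 mm/s > 2.2 mm/s → Class 4.2 (Flammable Solid).
The curing-agent paste has self-accelerating decomposition temperature 46.2 °C, which is ≤ 50 °C, so it is Class 4.1 (Self-Reactive).
Total Class 4.2: (one 7 oz pack = 198.8 g) + (two 2.4 oz packs = 136.32 g) = 335.12 g.
335.12 g ≤ 500 g (ocean vessel limit, Class 4.2) — within limit.
Class 4.1 quantity: three 0.1 oz packs = 8.52 g.
8.52 g ≤ 10 g (ocean vessel limit, Class 4.1) — within limit.
Every hazard class is within its ocean vessel limit and no segregation rule is violated.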